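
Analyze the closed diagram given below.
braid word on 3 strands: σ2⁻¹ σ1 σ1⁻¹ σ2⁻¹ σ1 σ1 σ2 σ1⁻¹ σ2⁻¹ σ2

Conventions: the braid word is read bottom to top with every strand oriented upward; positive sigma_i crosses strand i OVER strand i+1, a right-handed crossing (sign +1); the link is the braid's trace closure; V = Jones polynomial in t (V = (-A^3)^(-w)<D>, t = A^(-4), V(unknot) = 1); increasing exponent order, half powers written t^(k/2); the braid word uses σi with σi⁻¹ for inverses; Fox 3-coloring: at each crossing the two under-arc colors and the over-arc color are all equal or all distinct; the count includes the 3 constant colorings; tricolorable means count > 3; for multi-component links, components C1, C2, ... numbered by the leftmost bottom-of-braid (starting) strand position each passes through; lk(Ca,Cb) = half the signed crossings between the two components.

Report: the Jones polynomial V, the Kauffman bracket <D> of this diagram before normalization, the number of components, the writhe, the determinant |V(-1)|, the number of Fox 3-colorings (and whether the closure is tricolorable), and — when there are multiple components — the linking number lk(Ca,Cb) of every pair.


V(t) = t^-2 - t^-1 + 1 - t + t^2
bracket: A^-8 - A^-4 + 1 - A^4 + A^8, w = 0
1 component, writhe 0, over 10 crossings
det 5, colorings 3 of 3^10 — not tricolorable
observation: det 5 = |V(-1)|; not divisible by 3, so not tricolorable


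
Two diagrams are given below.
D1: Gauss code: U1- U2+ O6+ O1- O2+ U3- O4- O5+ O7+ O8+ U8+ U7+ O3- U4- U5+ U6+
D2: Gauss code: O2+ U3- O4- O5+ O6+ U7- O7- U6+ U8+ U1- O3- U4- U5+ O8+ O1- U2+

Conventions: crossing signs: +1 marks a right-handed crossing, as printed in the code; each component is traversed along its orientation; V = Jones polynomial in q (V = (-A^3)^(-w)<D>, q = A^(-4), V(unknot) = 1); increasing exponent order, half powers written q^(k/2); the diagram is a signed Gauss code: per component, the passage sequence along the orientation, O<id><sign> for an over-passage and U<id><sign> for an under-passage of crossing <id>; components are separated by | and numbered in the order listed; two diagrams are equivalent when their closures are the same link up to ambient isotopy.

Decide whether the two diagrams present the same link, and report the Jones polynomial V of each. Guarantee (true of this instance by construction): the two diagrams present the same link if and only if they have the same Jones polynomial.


equivalent: yes
V(D1) = 1  (w +2, c 8, <D> = A^6)
D2 (bracket 1; 8 crossings at w = 0): V = 1
why: one V(q) for all 2 diagrams — one class (guaranteed)


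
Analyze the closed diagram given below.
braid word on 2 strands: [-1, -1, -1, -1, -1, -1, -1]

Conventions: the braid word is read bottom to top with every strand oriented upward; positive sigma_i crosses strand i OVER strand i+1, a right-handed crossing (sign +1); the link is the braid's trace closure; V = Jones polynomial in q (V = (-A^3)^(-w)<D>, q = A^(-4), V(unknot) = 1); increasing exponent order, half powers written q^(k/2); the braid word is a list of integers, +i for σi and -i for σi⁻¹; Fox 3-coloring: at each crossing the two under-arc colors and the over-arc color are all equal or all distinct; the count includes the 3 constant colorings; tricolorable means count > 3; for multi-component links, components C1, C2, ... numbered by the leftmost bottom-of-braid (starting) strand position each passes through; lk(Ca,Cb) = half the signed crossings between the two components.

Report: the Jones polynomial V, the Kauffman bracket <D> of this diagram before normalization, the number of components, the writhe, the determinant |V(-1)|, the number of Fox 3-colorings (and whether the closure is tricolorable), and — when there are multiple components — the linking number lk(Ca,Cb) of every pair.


V = -q^-10 + q^-9 - q^-8 + q^-7 - q^-6 + q^-5 + q^-3
<D> = -A^-9 - A^-1 + A^3 - A^7 + A^11 - A^15 + A^19 (w = -7)
1 component over 7 crossings, w = -7
3 Fox colorings among 3^7, |V(-1)| = 7: not tricolorable
why: |V(-1)| = 7: so not tricolorable, since 3 does not divide 7


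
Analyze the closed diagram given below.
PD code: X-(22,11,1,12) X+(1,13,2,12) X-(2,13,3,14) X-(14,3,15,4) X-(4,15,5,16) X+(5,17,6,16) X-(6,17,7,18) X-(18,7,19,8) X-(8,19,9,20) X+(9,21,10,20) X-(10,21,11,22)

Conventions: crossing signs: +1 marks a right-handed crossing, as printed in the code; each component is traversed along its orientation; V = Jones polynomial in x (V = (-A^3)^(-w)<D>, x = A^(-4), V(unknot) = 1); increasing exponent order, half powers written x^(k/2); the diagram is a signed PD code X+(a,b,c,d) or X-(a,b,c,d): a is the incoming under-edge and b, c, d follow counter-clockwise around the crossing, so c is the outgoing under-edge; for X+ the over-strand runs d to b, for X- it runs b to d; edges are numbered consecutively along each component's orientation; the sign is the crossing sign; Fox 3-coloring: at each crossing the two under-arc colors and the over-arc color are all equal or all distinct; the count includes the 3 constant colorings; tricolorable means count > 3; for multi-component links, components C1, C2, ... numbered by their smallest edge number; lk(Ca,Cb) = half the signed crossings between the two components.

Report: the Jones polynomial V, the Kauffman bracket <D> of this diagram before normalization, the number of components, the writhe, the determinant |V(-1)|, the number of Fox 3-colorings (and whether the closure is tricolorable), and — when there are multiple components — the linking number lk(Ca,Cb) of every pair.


V(x) = -x^-7 + x^-6 - x^-5 + x^-4 + x^-2
bracket: -A^-7 - A + A^5 - A^9 + A^13, w = -5
1 component, writhe -5, over 11 crossings
det 5, colorings 3 of 3^11 — not tricolorable
observation: |V(-1)| = 5: so not tricolorable, since 3 does not divide 5


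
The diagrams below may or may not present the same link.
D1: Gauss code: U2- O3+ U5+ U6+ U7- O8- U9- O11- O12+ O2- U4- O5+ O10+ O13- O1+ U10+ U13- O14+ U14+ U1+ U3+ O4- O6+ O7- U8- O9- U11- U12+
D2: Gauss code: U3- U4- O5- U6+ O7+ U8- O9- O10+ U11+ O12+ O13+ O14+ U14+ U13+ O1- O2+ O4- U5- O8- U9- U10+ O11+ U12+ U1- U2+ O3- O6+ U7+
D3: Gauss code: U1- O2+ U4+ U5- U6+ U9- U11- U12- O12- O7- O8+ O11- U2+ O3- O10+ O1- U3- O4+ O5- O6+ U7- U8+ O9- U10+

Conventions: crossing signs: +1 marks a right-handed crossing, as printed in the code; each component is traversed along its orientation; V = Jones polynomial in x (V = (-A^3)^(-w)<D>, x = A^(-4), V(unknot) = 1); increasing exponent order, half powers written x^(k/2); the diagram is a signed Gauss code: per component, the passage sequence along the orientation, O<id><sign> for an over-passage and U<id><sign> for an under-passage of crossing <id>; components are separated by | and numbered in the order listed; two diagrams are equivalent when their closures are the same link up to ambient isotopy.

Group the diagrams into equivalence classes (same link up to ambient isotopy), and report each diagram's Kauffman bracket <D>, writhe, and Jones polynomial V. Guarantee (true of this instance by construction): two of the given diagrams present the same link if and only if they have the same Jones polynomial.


grouping into links: {D1} | {D2} | {D3}
V(D1) = x^-5 - 2x^-4 + 2x^-3 - 2x^-2 + 2x^-1 - 1 + x  (w 0, c 14, <D> = A^-4 - 1 + 2A^4 - 2A^8 + 2A^12 - 2A^16 + A^20)
V(D2) = x^-2 - x^-1 + 1 - x + x^2  [14 crossings, <D> = A^-2 - A^2 + A^6 - A^10 + A^14, w = +2]
V(D3) = 1  [12 crossings, <D> = A^-6, w = -2]
why: 3 classes among 3 diagrams; unequal V(x) rules out equality


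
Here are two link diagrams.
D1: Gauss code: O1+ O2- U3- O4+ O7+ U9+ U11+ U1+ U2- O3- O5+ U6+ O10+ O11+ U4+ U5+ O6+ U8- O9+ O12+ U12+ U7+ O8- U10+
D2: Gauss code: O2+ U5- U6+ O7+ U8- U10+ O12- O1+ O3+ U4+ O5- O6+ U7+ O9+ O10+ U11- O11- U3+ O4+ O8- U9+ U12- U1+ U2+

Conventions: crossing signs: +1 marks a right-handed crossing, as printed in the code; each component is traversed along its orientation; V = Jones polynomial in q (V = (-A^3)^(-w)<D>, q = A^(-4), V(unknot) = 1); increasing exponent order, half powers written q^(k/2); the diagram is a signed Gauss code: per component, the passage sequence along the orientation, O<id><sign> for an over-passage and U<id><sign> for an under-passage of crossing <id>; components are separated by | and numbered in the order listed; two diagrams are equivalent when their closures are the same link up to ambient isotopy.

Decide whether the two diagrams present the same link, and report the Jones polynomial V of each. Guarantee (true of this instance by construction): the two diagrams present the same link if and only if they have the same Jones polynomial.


same link: no
V(D1) = 2q - 3q^2 + 4q^3 - 4q^4 + 4q^5 - 3q^6 + 2q^7 - q^8  [12 crossings, <D> = -A^-14 + 2A^-10 - 3A^-6 + 4A^-2 - 4A^2 + 4A^6 - 3A^10 + 2A^14, w = +6]
V(D2) = q - q^2 + 2q^3 - q^4 + q^5 - q^6  (w +4, c 12, <D> = -A^-12 + A^-8 - A^-4 + 2 - A^4 + A^8)
note: 2 classes among 2 diagrams; unequal V(q) rules out equality


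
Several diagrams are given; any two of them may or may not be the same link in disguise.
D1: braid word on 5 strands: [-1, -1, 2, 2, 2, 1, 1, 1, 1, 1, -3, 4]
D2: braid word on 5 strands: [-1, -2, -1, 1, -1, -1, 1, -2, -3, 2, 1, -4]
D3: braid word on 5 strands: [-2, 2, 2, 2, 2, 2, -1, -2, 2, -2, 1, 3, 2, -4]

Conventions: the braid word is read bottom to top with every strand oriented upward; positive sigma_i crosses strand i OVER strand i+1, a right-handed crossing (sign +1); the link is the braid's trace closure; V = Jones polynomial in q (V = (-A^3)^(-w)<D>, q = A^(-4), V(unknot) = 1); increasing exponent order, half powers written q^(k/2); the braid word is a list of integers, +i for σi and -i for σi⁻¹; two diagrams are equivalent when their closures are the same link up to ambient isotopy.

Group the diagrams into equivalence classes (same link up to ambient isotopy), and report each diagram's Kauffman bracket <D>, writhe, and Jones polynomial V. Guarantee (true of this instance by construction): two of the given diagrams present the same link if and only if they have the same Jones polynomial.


grouping into links: {D1} | {D2} | {D3}
V(D1) = q^2 + 2q^4 - 2q^5 + q^6 - 2q^7 + q^8  (w +6, c 12, <D> = A^-14 - 2A^-10 + A^-6 - 2A^-2 + 2A^2 + A^10)
V(D2) = 1  [12 crossings, <D> = A^-12, w = -4]
D3 (bracket -A^-16 + A^-12 - A^-8 + A^-4 + A^4; 14 crossings at w = +4): V = q^2 + q^4 - q^5 + q^6 - q^7
why: 3 classes among 3 diagrams; unequal V(q) rules out equality


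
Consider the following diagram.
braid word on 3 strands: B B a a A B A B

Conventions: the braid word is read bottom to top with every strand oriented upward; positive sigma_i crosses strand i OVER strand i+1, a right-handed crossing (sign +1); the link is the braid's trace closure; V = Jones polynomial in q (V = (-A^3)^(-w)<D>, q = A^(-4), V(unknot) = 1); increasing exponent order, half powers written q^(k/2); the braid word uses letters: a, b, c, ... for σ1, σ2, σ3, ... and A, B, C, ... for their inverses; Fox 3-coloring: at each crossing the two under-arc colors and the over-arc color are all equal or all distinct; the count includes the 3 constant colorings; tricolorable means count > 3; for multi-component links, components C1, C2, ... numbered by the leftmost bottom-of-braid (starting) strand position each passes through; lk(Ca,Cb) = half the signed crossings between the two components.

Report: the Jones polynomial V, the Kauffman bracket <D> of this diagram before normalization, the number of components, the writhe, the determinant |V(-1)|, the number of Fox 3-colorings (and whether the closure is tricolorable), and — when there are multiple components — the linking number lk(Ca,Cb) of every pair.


V = -q^-4 + q^-3 + q^-1
<D> = A^-8 + 1 - A^4 (w = -4)
1 component over 8 crossings, w = -4
9 Fox colorings among 3^8, |V(-1)| = 3: tricolorable
why: the span of V is 3, forcing >= 3 crossings in any diagram


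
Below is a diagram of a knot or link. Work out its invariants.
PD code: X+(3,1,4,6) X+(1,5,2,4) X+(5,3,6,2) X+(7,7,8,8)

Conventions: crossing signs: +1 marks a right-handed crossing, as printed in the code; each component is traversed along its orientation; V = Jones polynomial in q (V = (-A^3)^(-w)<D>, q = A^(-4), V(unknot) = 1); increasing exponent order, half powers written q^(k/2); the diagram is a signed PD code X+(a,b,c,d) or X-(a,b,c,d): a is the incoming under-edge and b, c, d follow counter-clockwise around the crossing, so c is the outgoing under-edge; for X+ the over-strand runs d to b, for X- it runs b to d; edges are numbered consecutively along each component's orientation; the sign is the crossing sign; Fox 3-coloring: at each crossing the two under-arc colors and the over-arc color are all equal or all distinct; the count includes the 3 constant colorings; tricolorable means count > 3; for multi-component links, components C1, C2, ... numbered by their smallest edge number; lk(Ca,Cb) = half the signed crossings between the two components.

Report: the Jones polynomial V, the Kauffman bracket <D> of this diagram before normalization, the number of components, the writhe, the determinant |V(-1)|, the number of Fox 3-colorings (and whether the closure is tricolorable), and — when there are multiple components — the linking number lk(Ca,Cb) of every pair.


Jones polynomial: V(q) = -q^(1/2) - q^(3/2) - q^(5/2) + q^(9/2)
<D> = A^-6 - A^2 - A^6 - A^10; writhe +4
components 2, writhe +4 (4 crossings)
linking number lk(C1,C2) = 0
3-colorings: 27 of 3^4, det 0 — tricolorable
note: det 0 = |V(-1)|; divisible by 3, so tricolorable


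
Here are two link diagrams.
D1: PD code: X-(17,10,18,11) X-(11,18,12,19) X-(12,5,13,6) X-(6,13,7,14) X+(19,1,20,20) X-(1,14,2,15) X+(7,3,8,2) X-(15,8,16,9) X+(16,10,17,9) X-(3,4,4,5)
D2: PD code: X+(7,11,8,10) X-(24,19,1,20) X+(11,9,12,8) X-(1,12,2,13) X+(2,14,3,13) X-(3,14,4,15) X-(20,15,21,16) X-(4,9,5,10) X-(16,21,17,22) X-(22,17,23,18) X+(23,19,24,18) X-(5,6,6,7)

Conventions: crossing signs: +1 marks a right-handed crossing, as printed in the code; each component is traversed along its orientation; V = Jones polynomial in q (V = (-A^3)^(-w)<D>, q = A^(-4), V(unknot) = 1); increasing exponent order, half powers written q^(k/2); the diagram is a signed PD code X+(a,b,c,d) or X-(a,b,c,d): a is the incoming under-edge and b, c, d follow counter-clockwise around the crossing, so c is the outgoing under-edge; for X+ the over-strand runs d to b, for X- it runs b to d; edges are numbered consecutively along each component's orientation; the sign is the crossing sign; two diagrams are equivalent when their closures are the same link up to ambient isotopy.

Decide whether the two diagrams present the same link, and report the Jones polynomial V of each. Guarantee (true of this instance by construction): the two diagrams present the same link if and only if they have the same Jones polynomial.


equivalent: no
D1 (bracket A^-8 - A^-4 + 2 - A^4 + A^8 - A^12; 10 crossings at w = -4): V = -q^-6 + q^-5 - q^-4 + 2q^-3 - q^-2 + q^-1
V(D2) = -q^-4 + q^-3 + q^-1  (w -4, c 12, <D> = A^-8 + 1 - A^4)
key observation: 2 values of V(q) split the 2 diagrams


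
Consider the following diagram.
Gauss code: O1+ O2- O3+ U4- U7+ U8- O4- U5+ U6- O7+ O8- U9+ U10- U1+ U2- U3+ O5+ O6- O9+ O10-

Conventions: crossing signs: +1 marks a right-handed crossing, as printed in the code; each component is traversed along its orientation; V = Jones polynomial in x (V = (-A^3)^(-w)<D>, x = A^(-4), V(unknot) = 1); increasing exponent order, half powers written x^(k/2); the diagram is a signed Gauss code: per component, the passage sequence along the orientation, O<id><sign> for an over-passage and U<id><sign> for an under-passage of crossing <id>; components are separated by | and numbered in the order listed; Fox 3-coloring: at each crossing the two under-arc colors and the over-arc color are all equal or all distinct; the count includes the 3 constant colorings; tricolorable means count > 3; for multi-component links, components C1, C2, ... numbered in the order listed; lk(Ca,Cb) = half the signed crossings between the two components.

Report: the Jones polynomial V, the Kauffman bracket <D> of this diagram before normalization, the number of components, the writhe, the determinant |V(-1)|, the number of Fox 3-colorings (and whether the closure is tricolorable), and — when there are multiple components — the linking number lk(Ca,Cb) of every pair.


V = 1
<D> = 1 (w = 0)
1 component over 10 crossings, w = 0
3 Fox colorings among 3^10, |V(-1)| = 1: not tricolorable
why: w = 0 (over 10 crossings) is diagram-only; (-A^3)^(0) removes it from V


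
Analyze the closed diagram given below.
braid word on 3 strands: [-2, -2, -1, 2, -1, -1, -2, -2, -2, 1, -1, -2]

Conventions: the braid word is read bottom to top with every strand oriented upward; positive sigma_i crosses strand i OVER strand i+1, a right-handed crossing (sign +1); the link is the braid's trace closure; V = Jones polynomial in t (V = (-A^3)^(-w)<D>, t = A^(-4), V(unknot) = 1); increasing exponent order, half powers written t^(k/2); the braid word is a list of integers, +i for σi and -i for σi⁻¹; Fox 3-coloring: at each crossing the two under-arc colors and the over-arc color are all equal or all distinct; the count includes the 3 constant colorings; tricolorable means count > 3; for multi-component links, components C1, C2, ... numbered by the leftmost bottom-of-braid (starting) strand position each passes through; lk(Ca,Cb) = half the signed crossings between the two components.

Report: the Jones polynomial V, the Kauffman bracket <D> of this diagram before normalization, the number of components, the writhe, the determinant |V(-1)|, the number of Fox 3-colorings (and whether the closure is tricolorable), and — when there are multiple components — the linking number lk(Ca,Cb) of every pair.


V = -t^-12 + 2t^-11 - 3t^-10 + 4t^-9 - 5t^-8 + 4t^-7 - 3t^-6 + 3t^-5 - t^-4 + t^-3
<D> = A^-12 - A^-8 + 3A^-4 - 3 + 4A^4 - 5A^8 + 4A^12 - 3A^16 + 2A^20 - A^24 (w = -8)
1 component over 12 crossings, w = -8
9 Fox colorings among 3^12, |V(-1)| = 27: tricolorable
why: the span of V is 9, forcing >= 9 crossings in any diagram


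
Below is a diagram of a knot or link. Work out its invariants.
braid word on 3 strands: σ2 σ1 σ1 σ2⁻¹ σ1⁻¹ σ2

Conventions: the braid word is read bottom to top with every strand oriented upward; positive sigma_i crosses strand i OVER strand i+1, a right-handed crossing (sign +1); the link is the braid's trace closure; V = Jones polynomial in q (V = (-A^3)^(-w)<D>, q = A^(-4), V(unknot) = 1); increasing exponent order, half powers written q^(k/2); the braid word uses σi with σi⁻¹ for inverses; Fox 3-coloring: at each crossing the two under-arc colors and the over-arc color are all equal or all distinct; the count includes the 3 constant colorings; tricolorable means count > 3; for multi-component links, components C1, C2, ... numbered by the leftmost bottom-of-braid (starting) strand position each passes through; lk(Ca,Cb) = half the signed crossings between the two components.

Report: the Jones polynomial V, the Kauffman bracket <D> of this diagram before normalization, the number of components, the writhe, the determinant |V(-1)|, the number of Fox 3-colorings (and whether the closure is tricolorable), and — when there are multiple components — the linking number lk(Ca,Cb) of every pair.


Jones polynomial: V(q) = q + q^3 - q^4
<D> = -A^-10 + A^-6 + A^2; writhe +2
components 1, writhe +2 (6 crossings)
3-colorings: 9 of 3^6, det 3 — tricolorable
note: det 3 = |V(-1)|; divisible by 3, so tricolorable


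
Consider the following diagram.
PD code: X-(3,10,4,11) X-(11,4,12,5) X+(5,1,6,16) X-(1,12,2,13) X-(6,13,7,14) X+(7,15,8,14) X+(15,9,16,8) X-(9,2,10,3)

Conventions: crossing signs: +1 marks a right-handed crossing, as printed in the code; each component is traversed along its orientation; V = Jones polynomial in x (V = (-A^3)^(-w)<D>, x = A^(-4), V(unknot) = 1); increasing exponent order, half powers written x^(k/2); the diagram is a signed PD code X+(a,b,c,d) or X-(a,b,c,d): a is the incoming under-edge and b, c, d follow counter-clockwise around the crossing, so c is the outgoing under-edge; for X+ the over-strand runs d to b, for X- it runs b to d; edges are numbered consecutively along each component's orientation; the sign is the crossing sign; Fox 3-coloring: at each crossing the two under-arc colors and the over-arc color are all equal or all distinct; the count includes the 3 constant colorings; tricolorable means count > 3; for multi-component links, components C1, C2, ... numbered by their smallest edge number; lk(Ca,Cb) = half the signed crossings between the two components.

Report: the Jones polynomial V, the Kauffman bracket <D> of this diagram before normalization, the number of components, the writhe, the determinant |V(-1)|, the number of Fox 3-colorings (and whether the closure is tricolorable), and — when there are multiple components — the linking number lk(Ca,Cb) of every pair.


V(x) = x^-5 - 2x^-4 + 2x^-3 - 2x^-2 + 2x^-1 - 1 + x
bracket: A^-10 - A^-6 + 2A^-2 - 2A^2 + 2A^6 - 2A^10 + A^14, w = -2
1 component, writhe -2, over 8 crossings
det 11, colorings 3 of 3^8 — not tricolorable
observation: w = -2 (over 8 crossings) is diagram-only; (-A^3)^(2) removes it from V


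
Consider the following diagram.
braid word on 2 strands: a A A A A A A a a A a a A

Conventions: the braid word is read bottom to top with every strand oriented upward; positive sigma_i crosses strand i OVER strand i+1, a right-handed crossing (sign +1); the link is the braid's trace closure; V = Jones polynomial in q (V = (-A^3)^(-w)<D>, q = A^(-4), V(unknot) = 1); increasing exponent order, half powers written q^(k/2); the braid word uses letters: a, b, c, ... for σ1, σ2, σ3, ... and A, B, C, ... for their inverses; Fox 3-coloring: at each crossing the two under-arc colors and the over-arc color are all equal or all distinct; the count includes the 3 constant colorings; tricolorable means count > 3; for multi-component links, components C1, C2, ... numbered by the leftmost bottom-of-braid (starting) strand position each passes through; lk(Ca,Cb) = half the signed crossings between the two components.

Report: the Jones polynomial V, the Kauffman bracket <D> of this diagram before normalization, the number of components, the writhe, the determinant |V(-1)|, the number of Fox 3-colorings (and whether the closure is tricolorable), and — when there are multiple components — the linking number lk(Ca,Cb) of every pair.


V(q) = -q^-4 + q^-3 + q^-1
bracket: -A^-5 - A^3 + A^7, w = -3
1 component, writhe -3, over 13 crossings
det 3, colorings 9 of 3^13 — tricolorable
observation: |V(-1)| = 3: so tricolorable, since 3 divides 3


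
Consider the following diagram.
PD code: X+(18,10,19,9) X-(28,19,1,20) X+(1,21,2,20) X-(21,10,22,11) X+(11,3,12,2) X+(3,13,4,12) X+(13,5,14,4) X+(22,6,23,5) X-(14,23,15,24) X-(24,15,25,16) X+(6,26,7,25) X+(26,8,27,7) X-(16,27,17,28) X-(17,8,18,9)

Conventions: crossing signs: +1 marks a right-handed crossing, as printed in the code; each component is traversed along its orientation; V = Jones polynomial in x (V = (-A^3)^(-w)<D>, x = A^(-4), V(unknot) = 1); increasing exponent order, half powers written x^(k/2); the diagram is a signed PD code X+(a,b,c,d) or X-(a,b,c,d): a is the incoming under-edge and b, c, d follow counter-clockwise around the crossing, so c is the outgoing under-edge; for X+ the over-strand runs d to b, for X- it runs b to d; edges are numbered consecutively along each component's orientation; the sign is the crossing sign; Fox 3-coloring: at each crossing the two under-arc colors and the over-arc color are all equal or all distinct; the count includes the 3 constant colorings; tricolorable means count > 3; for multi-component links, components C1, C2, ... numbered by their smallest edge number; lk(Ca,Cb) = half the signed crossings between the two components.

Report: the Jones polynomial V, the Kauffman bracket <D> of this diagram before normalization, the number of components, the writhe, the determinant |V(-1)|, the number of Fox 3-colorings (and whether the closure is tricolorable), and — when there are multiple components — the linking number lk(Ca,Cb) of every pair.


V = -x^-2 + x^-1 - 1 + 3x - 2x^2 + 3x^3 - 2x^4 + x^5 - x^6
<D> = -A^-18 + A^-14 - 2A^-10 + 3A^-6 - 2A^-2 + 3A^2 - A^6 + A^10 - A^14 (w = +2)
1 component over 14 crossings, w = +2
9 Fox colorings among 3^14, |V(-1)| = 15: tricolorable
why: |V(-1)| = 15: so tricolorable, since 3 divides 15


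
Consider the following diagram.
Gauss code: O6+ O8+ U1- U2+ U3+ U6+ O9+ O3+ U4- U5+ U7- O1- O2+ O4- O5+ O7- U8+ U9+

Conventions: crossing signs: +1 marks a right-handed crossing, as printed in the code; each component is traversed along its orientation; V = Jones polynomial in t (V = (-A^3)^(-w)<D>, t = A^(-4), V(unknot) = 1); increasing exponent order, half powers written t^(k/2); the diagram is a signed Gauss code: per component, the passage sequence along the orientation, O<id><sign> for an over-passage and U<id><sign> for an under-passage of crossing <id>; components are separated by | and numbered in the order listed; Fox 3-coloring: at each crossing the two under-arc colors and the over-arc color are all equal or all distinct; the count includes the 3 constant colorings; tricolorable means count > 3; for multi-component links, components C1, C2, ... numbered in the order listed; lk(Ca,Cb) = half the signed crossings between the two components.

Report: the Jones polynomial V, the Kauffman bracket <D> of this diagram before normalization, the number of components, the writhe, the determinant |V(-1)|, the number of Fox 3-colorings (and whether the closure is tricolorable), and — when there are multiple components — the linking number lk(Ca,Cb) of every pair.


Jones polynomial: V(t) = t + t^3 - t^4
<D> = A^-7 - A^-3 - A^5; writhe +3
components 1, writhe +3 (9 crossings)
3-colorings: 9 of 3^9, det 3 — tricolorable
note: V spans 3 powers of t: at least 3 crossings in any diagram


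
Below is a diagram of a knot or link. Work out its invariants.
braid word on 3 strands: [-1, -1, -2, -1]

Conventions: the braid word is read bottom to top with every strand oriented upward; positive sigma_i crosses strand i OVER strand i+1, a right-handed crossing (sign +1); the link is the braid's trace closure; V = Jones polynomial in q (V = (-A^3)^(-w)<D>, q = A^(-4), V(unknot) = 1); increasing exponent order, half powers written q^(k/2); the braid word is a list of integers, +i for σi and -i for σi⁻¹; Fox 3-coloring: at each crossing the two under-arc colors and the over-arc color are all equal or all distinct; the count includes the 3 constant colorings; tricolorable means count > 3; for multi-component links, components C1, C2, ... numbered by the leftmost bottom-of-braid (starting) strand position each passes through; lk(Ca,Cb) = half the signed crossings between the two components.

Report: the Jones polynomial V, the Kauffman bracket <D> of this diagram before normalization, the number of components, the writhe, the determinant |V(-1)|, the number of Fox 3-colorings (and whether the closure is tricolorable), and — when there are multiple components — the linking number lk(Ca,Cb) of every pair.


V(q) = -q^-4 + q^-3 + q^-1
bracket: A^-8 + 1 - A^4, w = -4
1 component, writhe -4, over 4 crossings
det 3, colorings 9 of 3^4 — tricolorable
observation: det 3 = |V(-1)|; divisible by 3, so tricolorable


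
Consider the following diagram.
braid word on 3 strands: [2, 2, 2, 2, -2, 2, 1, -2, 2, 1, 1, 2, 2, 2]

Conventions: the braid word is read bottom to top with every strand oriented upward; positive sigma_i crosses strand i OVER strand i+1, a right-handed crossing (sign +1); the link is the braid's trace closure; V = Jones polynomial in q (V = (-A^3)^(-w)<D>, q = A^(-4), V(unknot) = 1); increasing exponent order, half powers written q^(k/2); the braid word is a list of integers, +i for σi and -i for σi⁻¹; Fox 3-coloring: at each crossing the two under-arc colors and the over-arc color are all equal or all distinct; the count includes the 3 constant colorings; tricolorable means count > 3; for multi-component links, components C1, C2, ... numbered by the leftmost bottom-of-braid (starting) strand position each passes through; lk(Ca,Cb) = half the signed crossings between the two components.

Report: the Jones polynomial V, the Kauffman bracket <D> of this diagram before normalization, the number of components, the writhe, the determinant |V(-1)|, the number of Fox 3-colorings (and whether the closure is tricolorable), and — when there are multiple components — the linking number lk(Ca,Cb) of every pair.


V = q^4 + 2q^6 - 2q^7 + 2q^8 - 3q^9 + 3q^10 - 3q^11 + 2q^12 - 2q^13 + q^14
<D> = A^-26 - 2A^-22 + 2A^-18 - 3A^-14 + 3A^-10 - 3A^-6 + 2A^-2 - 2A^2 + 2A^6 + A^14 (w = +10)
1 component over 14 crossings, w = +10
9 Fox colorings among 3^14, |V(-1)| = 21: tricolorable
why: w = +10 shifts under R1 moves; the (-A^3)^(-10) factor cancels that in V


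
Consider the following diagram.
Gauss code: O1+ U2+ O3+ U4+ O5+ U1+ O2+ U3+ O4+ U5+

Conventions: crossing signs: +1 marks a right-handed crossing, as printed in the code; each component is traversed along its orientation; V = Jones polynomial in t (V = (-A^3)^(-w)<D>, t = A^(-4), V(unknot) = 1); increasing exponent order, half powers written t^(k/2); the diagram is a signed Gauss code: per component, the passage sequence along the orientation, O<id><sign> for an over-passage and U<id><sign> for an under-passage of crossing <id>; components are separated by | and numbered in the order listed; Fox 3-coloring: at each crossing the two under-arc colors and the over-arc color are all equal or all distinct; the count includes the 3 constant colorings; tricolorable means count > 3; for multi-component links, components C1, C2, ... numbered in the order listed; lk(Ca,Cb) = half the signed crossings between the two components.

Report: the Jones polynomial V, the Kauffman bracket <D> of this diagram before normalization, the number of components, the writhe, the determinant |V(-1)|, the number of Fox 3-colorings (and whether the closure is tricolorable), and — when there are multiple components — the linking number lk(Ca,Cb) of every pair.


V(t) = t^2 + t^4 - t^5 + t^6 - t^7
bracket: A^-13 - A^-9 + A^-5 - A^-1 - A^7, w = +5
1 component, writhe +5, over 5 crossings
det 5, colorings 3 of 3^5 — not tricolorable
observation: |V(-1)| = 5: so not tricolorable, since 3 does not divide 5


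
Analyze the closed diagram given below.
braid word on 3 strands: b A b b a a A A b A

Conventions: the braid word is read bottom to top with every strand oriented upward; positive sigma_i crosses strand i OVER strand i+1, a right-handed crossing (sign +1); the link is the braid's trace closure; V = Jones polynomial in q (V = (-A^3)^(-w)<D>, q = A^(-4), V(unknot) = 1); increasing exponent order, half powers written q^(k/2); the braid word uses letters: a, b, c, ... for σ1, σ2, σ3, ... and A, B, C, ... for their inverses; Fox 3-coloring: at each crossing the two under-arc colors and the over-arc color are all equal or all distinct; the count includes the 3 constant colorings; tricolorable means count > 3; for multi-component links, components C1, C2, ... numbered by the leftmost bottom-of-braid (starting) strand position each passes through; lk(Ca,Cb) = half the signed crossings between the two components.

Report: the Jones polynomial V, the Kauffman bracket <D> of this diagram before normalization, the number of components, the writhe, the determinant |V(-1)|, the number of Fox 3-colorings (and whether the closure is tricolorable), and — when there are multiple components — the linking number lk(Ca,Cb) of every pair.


V(q) = q^-1 - 1 + 2q - 2q^2 + 2q^3 - 2q^4 + q^5
bracket: A^-14 - 2A^-10 + 2A^-6 - 2A^-2 + 2A^2 - A^6 + A^10, w = +2
1 component, writhe +2, over 10 crossings
det 11, colorings 3 of 3^10 — not tricolorable
observation: w = +2 (over 10 crossings) is diagram-only; (-A^3)^(-2) removes it from V


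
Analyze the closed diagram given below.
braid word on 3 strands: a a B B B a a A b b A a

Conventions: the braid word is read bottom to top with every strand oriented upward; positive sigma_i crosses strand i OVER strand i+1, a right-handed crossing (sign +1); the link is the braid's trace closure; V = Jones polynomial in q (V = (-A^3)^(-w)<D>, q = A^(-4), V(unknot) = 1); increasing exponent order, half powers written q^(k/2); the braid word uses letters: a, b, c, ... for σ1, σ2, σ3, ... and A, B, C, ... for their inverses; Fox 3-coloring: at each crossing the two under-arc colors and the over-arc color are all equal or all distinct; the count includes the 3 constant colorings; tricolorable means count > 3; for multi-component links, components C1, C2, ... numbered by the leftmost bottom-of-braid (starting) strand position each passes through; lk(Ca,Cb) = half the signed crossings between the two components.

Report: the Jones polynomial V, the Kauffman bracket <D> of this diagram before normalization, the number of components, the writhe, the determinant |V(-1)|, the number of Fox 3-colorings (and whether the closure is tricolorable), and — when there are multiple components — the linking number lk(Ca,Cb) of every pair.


Jones polynomial: V(q) = -q^-1 + 2 - q + 2q^2 - q^3 + q^4 - q^5
<D> = -A^-14 + A^-10 - A^-6 + 2A^-2 - A^2 + 2A^6 - A^10; writhe +2
components 1, writhe +2 (12 crossings)
3-colorings: 9 of 3^12, det 9 — tricolorable
note: inverse pairs cancel, leaving σ1 σ1 σ2⁻¹ σ2⁻¹ σ2⁻¹ σ1 σ2 σ2


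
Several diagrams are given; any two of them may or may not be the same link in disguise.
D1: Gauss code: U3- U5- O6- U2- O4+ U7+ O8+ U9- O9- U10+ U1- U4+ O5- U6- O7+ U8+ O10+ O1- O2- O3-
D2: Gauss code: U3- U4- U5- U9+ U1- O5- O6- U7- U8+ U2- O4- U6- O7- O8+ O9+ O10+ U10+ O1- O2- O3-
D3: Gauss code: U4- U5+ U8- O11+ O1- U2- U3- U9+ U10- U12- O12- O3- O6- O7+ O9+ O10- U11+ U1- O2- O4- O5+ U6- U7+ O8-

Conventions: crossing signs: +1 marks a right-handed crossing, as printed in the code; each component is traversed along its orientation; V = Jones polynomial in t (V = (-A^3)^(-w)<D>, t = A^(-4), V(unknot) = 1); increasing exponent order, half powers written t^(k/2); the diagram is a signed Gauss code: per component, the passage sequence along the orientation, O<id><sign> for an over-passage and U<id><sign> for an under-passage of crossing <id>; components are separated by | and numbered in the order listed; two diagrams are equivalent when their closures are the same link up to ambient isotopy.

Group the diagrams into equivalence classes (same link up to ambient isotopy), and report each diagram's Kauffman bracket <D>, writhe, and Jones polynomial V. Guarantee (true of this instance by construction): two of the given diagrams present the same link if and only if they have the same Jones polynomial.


equivalence classes: {D1} | {D2} | {D3}
D1 (bracket -A^-18 + 2A^-14 - 2A^-10 + 3A^-6 - 2A^-2 + 2A^2 - A^6; 10 crossings at w = -2): V = -t^-3 + 2t^-2 - 2t^-1 + 3 - 2t + 2t^2 - t^3
V(D2) = -t^-4 + t^-3 + t^-1  (w -4, c 10, <D> = A^-8 + 1 - A^4)
V(D3) = 1  [12 crossings, <D> = A^-12, w = -4]
key observation: 3 classes among 3 diagrams; unequal V(t) rules out equality


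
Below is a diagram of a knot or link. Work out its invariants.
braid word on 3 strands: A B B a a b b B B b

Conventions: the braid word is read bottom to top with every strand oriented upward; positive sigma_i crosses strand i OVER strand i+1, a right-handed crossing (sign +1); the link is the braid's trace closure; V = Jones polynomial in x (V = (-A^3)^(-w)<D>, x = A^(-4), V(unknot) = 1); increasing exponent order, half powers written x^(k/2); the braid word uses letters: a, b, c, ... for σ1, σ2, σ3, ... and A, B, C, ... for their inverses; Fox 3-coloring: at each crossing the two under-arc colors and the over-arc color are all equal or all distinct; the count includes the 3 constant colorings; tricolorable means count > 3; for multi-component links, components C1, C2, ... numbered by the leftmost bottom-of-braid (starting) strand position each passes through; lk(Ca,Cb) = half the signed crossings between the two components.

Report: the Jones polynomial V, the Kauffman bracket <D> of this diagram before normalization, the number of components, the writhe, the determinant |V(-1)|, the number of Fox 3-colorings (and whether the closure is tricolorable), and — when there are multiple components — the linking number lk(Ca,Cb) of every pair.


V(x) = x^-2 - x^-1 + 1 - x + x^2
bracket: A^-8 - A^-4 + 1 - A^4 + A^8, w = 0
1 component, writhe 0, over 10 crossings
det 5, colorings 3 of 3^10 — not tricolorable
observation: w = 0 shifts under R1 moves; the (-A^3)^(0) factor cancels that in V


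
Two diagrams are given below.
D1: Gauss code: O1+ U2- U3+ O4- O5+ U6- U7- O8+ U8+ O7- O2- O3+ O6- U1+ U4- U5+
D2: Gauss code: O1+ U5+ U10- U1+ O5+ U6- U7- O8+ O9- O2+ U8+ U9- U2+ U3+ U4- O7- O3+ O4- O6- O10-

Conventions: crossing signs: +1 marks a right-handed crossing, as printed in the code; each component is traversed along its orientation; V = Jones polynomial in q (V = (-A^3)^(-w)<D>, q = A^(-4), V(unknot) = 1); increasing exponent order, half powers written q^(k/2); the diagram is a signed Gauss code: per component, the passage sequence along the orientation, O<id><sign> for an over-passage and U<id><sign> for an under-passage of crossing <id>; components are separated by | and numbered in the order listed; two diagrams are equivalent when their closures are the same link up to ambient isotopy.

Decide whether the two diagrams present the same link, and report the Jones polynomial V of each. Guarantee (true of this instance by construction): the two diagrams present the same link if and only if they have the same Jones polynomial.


equivalent: yes
D1 (bracket 1; 8 crossings at w = 0): V = 1
D2 (bracket 1; 10 crossings at w = 0): V = 1
key observation: Reidemeister moves carry D1 (8 crossings) to D2 (10)


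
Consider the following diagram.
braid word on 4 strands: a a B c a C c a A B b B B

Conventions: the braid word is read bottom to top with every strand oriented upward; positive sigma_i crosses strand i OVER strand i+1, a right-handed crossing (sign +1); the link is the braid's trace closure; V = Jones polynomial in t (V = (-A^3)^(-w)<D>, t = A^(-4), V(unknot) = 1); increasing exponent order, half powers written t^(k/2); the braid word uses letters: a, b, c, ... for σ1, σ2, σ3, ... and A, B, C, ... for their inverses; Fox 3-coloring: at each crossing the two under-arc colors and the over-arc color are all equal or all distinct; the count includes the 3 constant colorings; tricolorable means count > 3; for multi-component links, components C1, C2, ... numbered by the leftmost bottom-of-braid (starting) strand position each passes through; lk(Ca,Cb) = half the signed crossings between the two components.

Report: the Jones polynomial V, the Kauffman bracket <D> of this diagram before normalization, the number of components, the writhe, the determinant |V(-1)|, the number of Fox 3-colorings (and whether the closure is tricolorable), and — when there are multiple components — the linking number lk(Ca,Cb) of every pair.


V(t) = -t^-3 + 2t^-2 - 2t^-1 + 3 - 2t + 2t^2 - t^3
bracket: A^-9 - 2A^-5 + 2A^-1 - 3A^3 + 2A^7 - 2A^11 + A^15, w = +1
1 component, writhe +1, over 13 crossings
det 13, colorings 3 of 3^13 — not tricolorable
observation: V is palindromic (span 6, det 13): t -> 1/t fixes it; necessary, not sufficient, for amphichirality


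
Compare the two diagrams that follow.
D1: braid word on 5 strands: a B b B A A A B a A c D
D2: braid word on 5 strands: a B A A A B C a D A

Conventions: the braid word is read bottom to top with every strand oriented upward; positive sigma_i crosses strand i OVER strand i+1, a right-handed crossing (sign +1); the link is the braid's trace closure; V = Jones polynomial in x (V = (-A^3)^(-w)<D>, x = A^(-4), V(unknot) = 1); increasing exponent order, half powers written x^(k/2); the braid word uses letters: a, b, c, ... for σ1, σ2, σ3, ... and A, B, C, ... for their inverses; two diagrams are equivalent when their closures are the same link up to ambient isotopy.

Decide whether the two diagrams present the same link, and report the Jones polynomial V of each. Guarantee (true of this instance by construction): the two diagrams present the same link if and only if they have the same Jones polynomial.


same link: yes
V(D1) = -x^-6 + x^-5 - x^-4 + 2x^-3 - x^-2 + x^-1  [12 crossings, <D> = A^-8 - A^-4 + 2 - A^4 + A^8 - A^12, w = -4]
V(D2) = -x^-6 + x^-5 - x^-4 + 2x^-3 - x^-2 + x^-1  [10 crossings, <D> = A^-14 - A^-10 + 2A^-6 - A^-2 + A^2 - A^6, w = -6]
insight: all 2 diagrams share one V(x), hence one class
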